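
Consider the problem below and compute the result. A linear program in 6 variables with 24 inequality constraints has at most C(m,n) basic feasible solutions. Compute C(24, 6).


Each vertex corresponds to some choice of n active constraints out of m, so the number of vertices is at most C(m, n) = m! / (n!(m-n)!).
m = 24, n = 6
Numerator: 24 * 23 * 22 * 21 * 20 * 19
Denominator: 6! = 720
C(24, 6) = 134596


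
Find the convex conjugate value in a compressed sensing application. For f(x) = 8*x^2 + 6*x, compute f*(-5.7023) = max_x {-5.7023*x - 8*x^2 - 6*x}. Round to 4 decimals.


f*(y) = sup_x {y*x - a*x^2 - b*x} = sup_x {(y-b)*x - a*x^2}
FOC: (y - b) - 2a*x = 0 => x* = (y - b)/(2a)
x* = (-5.7023 - 6)/(2*8) = -0.7314
f*(-5.7023) = (y-b)^2/(4a) = (-5.7023 - 6)^2/(4*8)
= 136.9438/32 = 4.2795


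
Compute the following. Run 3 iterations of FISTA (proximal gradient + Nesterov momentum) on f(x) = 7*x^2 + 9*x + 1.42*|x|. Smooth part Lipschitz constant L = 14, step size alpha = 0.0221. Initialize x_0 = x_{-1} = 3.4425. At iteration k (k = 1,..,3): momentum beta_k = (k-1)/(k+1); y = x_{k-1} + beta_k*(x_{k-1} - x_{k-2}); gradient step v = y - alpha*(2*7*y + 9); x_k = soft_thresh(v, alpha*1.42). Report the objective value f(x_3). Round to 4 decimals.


FISTA on f(x) = 7*x^2 + 9*x + 1.42*|x|
L = 14, alpha = 0.0221
Iteration 1: beta = 0.0, y = 3.4425 + 0.0*(3.4425 - 3.4425) = 3.4425
  grad(y) = 57.195, v = y - alpha*grad = 2.1785
  prox(v) = soft_thresh(2.1785, 0.0314) = 2.1471
Iteration 2: beta = 0.3333, y = 2.1471 + 0.3333*(2.1471 - 3.4425) = 1.7153
  grad(y) = 33.0144, v = y - alpha*grad = 0.9857
  prox(v) = soft_thresh(0.9857, 0.0314) = 0.9543
Iteration 3: beta = 0.5, y = 0.9543 + 0.5*(0.9543 - 2.1471) = 0.3579
  grad(y) = 14.0108, v = y - alpha*grad = 0.0483
  prox(v) = soft_thresh(0.0483, 0.0314) = 0.0169
f(x_3) = 7*0.0169^2 + 9*0.0169 + 1.42*|0.0169| = 0.178


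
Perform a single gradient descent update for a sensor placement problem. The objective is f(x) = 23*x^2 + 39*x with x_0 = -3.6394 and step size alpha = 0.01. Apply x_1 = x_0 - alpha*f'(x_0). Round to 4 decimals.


We compute the gradient at x_0 and apply the update.
f'(x) = 46*x + 39
f'(-3.6394) = 46*-3.6394 + 39 = -128.4124
x_1 = -3.6394 - 0.01*-128.4124 = -2.3553


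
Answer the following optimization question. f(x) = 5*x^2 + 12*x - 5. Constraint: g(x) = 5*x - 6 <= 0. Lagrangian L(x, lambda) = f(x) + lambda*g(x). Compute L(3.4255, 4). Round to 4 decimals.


Step 1: Evaluate f(x).
f(3.4255) = 5*3.4255^2 + 12*3.4255 - 5 = 94.7763
Step 2: Evaluate g(x).
g(3.4255) = 5*3.4255 - 6 = 11.1275
Step 3: Compute Lagrangian.
L = 94.7763 + 4*11.1275 = 139.2863


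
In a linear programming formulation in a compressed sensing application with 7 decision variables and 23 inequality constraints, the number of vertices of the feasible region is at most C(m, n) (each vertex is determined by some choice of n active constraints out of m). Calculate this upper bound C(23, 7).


Each vertex corresponds to some choice of n active constraints out of m, so the number of vertices is at most C(m, n) = m! / (n!(m-n)!).
m = 23, n = 7
Numerator: 23 * 22 * 21 * 20 * 19 * 18 * 17
Denominator: 7! = 5040
C(23, 7) = 245157


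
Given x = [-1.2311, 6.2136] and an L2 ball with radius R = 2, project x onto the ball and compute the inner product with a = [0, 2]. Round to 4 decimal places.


Step 1: Compute ||x|| (intermediates to 6 decimals).
||x|| = sqrt((-1.2311)^2 + 6.2136^2) = 6.334385
Step 2: Project.
Since ||x|| > R, scale = R/||x|| = 2/6.334385 = 0.315737, proj(x) = scale * x
proj(x) = [-0.388704, 1.961863]
Step 3: Dot product.
a^T * proj(x) = 0*(-0.388704) + 2*1.961863 = 3.9237


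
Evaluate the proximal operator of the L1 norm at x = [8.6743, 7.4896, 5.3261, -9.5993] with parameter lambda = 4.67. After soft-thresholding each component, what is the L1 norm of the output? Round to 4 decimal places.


Soft-thresholding with lambda = 4.67:
prox(8.6743) = sign(8.6743)*max(|8.6743| - 4.67, 0) = 4.0043
prox(7.4896) = sign(7.4896)*max(|7.4896| - 4.67, 0) = 2.8196
prox(5.3261) = sign(5.3261)*max(|5.3261| - 4.67, 0) = 0.6561
prox(-9.5993) = sign(-9.5993)*max(|-9.5993| - 4.67, 0) = -4.9293
prox(x) = [4.0043, 2.8196, 0.6561, -4.9293]
||prox(x)||_1 = 4.0043 + 2.8196 + 0.6561 + 4.9293 = 12.4093


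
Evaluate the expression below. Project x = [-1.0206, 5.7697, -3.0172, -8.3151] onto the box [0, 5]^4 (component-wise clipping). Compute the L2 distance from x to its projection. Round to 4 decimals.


Project each component onto [0, 5].
clip(-1.0206) = 0.0, clip(5.7697) = 5.0, clip(-3.0172) = 0.0, clip(-8.3151) = 0.0
Projection = [0.0, 5.0, 0.0, 0.0]
Squared diffs: [1.0416, 0.5924, 9.1035, 69.1409]
Distance = sqrt(79.8784) = 8.9375


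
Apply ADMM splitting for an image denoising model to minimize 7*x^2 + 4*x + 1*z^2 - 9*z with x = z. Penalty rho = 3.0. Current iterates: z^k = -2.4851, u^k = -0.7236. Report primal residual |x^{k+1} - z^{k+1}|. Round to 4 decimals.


ADMM iteration with rho = 3.0, z^k = -2.4851, u^k = -0.7236
Step 1: x-update.
Minimize 7*x^2 + 4*x + (3.0/2)*(x + 2.4851 - 0.7236)^2
FOC: (2*7 + 3.0)*x = -4 + 3.0*(-2.4851 + 0.7236)
x^{k+1} = -0.5461
Step 2: z-update.
Minimize 1*z^2 - 9*z + (3.0/2)*(-0.5461 - z - 0.7236)^2
FOC: (2*1 + 3.0)*z = 9 + 3.0*(-0.5461 - 0.7236)
z^{k+1} = 1.0382
Step 3: u-update.
u^{k+1} = -0.7236 - 0.5461 - 1.0382 = -2.3079
Step 4: Primal residual = |-0.5461 - 1.0382| = 1.5843


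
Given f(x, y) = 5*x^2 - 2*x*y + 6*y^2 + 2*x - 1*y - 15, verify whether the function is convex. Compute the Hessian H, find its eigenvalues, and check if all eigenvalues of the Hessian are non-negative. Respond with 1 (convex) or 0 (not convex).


The Hessian of f(x,y) = 5*x^2 - 2*x*y + 6*y^2 + 2*x - 1*y - 15 is:
H = [[10, -2], [-2, 12]]
Trace = 10 + 12 = 22
Determinant = 10*12 - (-2)^2 = 116
Discriminant = (22)^2 - 4*116 = 20.0
Eigenvalues: lambda_1 = 8.7639, lambda_2 = 13.2361
The function is convex.

1


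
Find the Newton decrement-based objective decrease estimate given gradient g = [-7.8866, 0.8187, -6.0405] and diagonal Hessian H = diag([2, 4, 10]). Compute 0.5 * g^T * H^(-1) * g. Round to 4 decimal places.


Step 1: H is diagonal, so H^(-1) * g = [-3.9433, 0.2047, -0.6041].
Step 2: g^T H^(-1) g = sum_i g_i^2 / H_ii
  = (-7.8866)^2/2 + (0.8187)^2/4 + (-6.0405)^2/10
  = 31.0992 + 0.1676 + 3.6488 = 34.9156
Step 3: Objective decrease = 0.5 * g^T H^(-1) g = 17.4578


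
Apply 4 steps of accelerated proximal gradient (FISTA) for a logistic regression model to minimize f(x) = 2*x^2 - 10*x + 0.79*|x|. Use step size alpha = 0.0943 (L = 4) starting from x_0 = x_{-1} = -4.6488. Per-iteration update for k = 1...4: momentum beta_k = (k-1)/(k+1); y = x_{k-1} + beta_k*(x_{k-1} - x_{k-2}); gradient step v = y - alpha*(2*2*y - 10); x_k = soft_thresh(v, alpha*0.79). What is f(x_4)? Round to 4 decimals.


FISTA on f(x) = 2*x^2 - 10*x + 0.79*|x|
L = 4, alpha = 0.0943
Iteration 1: beta = 0.0, y = -4.6488 + 0.0*(-4.6488 + 4.6488) = -4.6488
  grad(y) = -28.5952, v = y - alpha*grad = -1.9523
  prox(v) = soft_thresh(-1.9523, 0.0745) = -1.8778
Iteration 2: beta = 0.3333, y = -1.8778 + 0.3333*(-1.8778 + 4.6488) = -0.9541
  grad(y) = -13.8164, v = y - alpha*grad = 0.3488
  prox(v) = soft_thresh(0.3488, 0.0745) = 0.2743
Iteration 3: beta = 0.5, y = 0.2743 + 0.5*(0.2743 + 1.8778) = 1.3503
  grad(y) = -4.5987, v = y - alpha*grad = 1.784
  prox(v) = soft_thresh(1.784, 0.0745) = 1.7095
Iteration 4: beta = 0.6, y = 1.7095 + 0.6*(1.7095 - 0.2743) = 2.5706
  grad(y) = 0.2824, v = y - alpha*grad = 2.544
  prox(v) = soft_thresh(2.544, 0.0745) = 2.4695
f(x_4) = 2*2.4695^2 - 10*2.4695 + 0.79*|2.4695| = -10.5473


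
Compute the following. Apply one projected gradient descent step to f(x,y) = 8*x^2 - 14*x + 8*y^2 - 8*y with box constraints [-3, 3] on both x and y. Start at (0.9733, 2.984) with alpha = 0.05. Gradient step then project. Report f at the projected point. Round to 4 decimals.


Step 1: Compute gradient at (0.9733, 2.984).
grad_x = 2*8*0.9733 - 14 = 1.5728
grad_y = 2*8*2.984 - 8 = 39.744
Step 2: Gradient step.
x_raw = 0.9733 - 0.05*1.5728 = 0.8947
y_raw = 2.984 - 0.05*39.744 = 0.9968
Step 3: Project onto [-3, 3].
x_proj = clip(0.8947) = 0.8947
y_proj = clip(0.9968) = 0.9968
Step 4: Evaluate f.
f(0.8947, 0.9968) = -6.1474


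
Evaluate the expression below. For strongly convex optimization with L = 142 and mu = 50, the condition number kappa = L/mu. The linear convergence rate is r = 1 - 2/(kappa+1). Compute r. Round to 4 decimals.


Step 1: Compute the condition number.
kappa = L/mu = 142/50 = 2.84
Step 2: Compute the convergence rate.
r = 1 - 2/(kappa + 1) = 1 - 2*mu/(L + mu) = (L - mu)/(L + mu) = 92/192 = 0.4792


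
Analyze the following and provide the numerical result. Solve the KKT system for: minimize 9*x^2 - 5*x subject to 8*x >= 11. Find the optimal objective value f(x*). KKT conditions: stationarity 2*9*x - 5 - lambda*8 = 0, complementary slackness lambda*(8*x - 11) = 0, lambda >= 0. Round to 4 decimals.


Step 1: Try lambda = 0 (constraint inactive).
x_unc = 5/(2*9) = 0.2778
Check: 8*0.2778 = 2.2224 < 11 -- violated!
Step 2: Constraint must be active: 8*x = 11
x* = 11/8 = 1.375
lambda = (2*9*1.375 - 5)/8 = 2.4688
Step 3: Compute optimal value.
f(x*) = 9*1.375^2 - 5*1.375 = 10.1406


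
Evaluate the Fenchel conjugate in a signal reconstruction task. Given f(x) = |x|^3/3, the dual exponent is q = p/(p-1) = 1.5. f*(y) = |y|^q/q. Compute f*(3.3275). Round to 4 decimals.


The conjugate exponent q satisfies 1/p + 1/q = 1.
p = 3, so q = 3/(3 - 1) = 1.5
|y|^q = 3.3275^1.5 = 6.0698
f*(3.3275) = 6.0698 / 1.5 = 4.0466


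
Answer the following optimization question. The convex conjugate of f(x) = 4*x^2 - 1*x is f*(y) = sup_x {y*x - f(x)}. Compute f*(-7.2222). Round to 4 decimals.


f*(y) = sup_x {y*x - a*x^2 - b*x} = sup_x {(y-b)*x - a*x^2}
FOC: (y - b) - 2a*x = 0 => x* = (y - b)/(2a)
x* = (-7.2222 + 1)/(2*4) = -0.7778
f*(-7.2222) = (y-b)^2/(4a) = (-7.2222 + 1)^2/(4*4)
= 38.7158/16 = 2.4197


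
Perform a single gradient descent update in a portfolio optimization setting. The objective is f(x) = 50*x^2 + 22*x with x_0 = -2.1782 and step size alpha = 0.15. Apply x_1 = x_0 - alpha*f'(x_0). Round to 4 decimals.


We compute the gradient at x_0 and apply the update.
f'(x) = 100*x + 22
f'(-2.1782) = 100*-2.1782 + 22 = -195.82
x_1 = -2.1782 - 0.15*-195.82 = 27.1948


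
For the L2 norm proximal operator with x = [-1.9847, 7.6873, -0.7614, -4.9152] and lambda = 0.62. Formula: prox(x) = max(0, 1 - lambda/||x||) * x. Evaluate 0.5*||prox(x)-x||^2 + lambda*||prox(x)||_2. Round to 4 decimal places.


Step 1: Compute ||x||.
||x|| = 9.3687
Step 2: Compute scaling factor.
scale = max(0, 1 - 0.62/9.3687) = 0.9338
Step 3: prox(x) = [-1.8534, 7.1786, -0.711, -4.5899]
||prox(x)|| = 8.7487
Step 4: Proximal objective.
0.5*||prox-x||^2 = 0.1922
lambda*||prox|| = 5.4242
Total = 5.6164


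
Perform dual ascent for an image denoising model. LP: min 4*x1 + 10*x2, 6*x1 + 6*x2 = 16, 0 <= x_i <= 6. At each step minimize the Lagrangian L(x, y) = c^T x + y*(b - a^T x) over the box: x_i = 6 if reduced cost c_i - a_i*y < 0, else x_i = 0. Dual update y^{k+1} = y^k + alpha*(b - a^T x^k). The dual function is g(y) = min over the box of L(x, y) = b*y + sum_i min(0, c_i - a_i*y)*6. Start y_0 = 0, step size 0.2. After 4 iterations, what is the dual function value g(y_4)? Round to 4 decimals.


Dual ascent for LP: min 4*x1 + 10*x2, 6*x1 + 6*x2 = 16, 0 <= x_i <= 6
Step 1: y^k = 0.0, reduced costs: (4.0, 10.0)
  x^k = (0.0, 0.0), subgradient = b - a^T x = 16.0
  y^{k+1} = 0.0 + 0.2*16.0 = 3.2
Step 2: y^k = 3.2, reduced costs: (-15.2, -9.2)
  x^k = (6.0, 6.0), subgradient = b - a^T x = -56.0
  y^{k+1} = 3.2 + 0.2*-56.0 = -8.0
Step 3: y^k = -8.0, reduced costs: (52.0, 58.0)
  x^k = (0.0, 0.0), subgradient = b - a^T x = 16.0
  y^{k+1} = -8.0 + 0.2*16.0 = -4.8
Step 4: y^k = -4.8, reduced costs: (32.8, 38.8)
  x^k = (0.0, 0.0), subgradient = b - a^T x = 16.0
  y^{k+1} = -4.8 + 0.2*16.0 = -1.6
Dual objective at y_4 = -1.6: reduced costs (13.6, 19.6), box minimizer x = (0.0, 0.0)
g(y_4) = b*y + (c1 - a1*y)*x1 + (c2 - a2*y)*x2 = 16*(-1.6) + 13.6*0.0 + 19.6*0.0 = -25.6 + 0.0 + 0.0 = -25.6


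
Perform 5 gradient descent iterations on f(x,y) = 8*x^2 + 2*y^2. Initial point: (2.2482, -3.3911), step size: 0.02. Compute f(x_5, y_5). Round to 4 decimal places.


Gradient descent on f(x,y) = 8*x^2 + 2*y^2.
Starting point: (2.2482, -3.3911), alpha = 0.02
Step 1: grad_x = 2*8*2.2482 = 35.9712, grad_y = 2*2*-3.3911 = -13.5644
  x_1 = 2.2482 - 0.02*35.9712 = 1.5288
  y_1 = -3.3911 - 0.02*-13.5644 = -3.1198
Step 2: grad_x = 2*8*1.5288 = 24.4604, grad_y = 2*2*-3.1198 = -12.4792
  x_2 = 1.5288 - 0.02*24.4604 = 1.0396
  y_2 = -3.1198 - 0.02*-12.4792 = -2.8702
Step 3: grad_x = 2*8*1.0396 = 16.6331, grad_y = 2*2*-2.8702 = -11.4809
  x_3 = 1.0396 - 0.02*16.6331 = 0.7069
  y_3 = -2.8702 - 0.02*-11.4809 = -2.6406
Step 4: grad_x = 2*8*0.7069 = 11.3105, grad_y = 2*2*-2.6406 = -10.5624
  x_4 = 0.7069 - 0.02*11.3105 = 0.4807
  y_4 = -2.6406 - 0.02*-10.5624 = -2.4294
Step 5: grad_x = 2*8*0.4807 = 7.6911, grad_y = 2*2*-2.4294 = -9.7174
  x_5 = 0.4807 - 0.02*7.6911 = 0.3269
  y_5 = -2.4294 - 0.02*-9.7174 = -2.235
f(0.3269, -2.235) = 8*0.3269^2 + 2*(-2.235)^2 = 10.8453


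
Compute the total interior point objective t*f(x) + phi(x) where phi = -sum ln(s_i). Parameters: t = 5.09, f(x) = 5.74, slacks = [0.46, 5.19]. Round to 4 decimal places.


Step 1: Compute log-barrier.
ln values: [-0.7765, 1.6467]
phi = -(-0.7765 + 1.6467) = -0.8702
Step 2: Compute augmented objective.
t*f(x) = 5.09*5.74 = 29.2166
Total = 29.2166 - 0.8702 = 28.3464


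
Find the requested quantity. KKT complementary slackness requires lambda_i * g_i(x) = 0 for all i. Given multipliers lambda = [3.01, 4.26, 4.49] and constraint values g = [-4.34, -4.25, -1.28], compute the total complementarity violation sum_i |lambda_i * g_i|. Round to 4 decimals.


KKT complementary slackness check:
lambda_1 * g_1 = 3.01 * -4.34 = -13.0634
lambda_2 * g_2 = 4.26 * -4.25 = -18.105
lambda_3 * g_3 = 4.49 * -1.28 = -5.7472
Total violation = 13.0634 + 18.105 + 5.7472 = 36.9156


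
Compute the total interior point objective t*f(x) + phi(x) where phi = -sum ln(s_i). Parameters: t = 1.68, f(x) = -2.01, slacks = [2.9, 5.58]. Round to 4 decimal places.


Step 1: Compute log-barrier.
ln values: [1.0647, 1.7192]
phi = -(1.0647 + 1.7192) = -2.7839
Step 2: Compute augmented objective.
t*f(x) = 1.68*-2.01 = -3.3768
Total = -3.3768 - 2.7839 = -6.1607


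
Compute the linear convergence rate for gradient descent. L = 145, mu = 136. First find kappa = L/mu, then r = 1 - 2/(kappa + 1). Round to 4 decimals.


Step 1: Compute the condition number.
kappa = L/mu = 145/136 = 1.0662
Step 2: Compute the convergence rate.
r = 1 - 2/(kappa + 1) = 1 - 2*mu/(L + mu) = (L - mu)/(L + mu) = 9/281 = 0.032


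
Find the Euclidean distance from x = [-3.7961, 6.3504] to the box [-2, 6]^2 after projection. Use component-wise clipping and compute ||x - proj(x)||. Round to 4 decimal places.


Project each component onto [-2, 6].
clip(-3.7961) = -2.0, clip(6.3504) = 6.0
Projection = [-2.0, 6.0]
Squared diffs: [3.226, 0.1228]
Distance = sqrt(3.3488) = 1.83


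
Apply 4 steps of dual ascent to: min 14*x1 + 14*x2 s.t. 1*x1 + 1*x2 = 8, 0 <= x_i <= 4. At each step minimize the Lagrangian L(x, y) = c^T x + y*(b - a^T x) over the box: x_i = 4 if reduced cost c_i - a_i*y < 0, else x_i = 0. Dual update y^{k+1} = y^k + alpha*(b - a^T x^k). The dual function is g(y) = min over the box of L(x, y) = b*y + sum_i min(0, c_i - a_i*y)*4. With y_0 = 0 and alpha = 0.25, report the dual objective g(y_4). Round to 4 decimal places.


Dual ascent for LP: min 14*x1 + 14*x2, 1*x1 + 1*x2 = 8, 0 <= x_i <= 4
Step 1: y^k = 0.0, reduced costs: (14.0, 14.0)
  x^k = (0.0, 0.0), subgradient = b - a^T x = 8.0
  y^{k+1} = 0.0 + 0.25*8.0 = 2.0
Step 2: y^k = 2.0, reduced costs: (12.0, 12.0)
  x^k = (0.0, 0.0), subgradient = b - a^T x = 8.0
  y^{k+1} = 2.0 + 0.25*8.0 = 4.0
Step 3: y^k = 4.0, reduced costs: (10.0, 10.0)
  x^k = (0.0, 0.0), subgradient = b - a^T x = 8.0
  y^{k+1} = 4.0 + 0.25*8.0 = 6.0
Step 4: y^k = 6.0, reduced costs: (8.0, 8.0)
  x^k = (0.0, 0.0), subgradient = b - a^T x = 8.0
  y^{k+1} = 6.0 + 0.25*8.0 = 8.0
Dual objective at y_4 = 8.0: reduced costs (6.0, 6.0), box minimizer x = (0.0, 0.0)
g(y_4) = b*y + (c1 - a1*y)*x1 + (c2 - a2*y)*x2 = 8*8.0 + 6.0*0.0 + 6.0*0.0 = 64.0 + 0.0 + 0.0 = 64.0


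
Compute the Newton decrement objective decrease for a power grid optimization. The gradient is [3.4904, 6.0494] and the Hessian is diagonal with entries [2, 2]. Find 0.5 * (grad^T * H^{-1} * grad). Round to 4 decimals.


Step 1: H is diagonal, so H^(-1) * g = [1.7452, 3.0247].
Step 2: g^T H^(-1) g = sum_i g_i^2 / H_ii
  = (3.4904)^2/2 + (6.0494)^2/2
  = 6.0914 + 18.2976 = 24.3891
Step 3: Objective decrease = 0.5 * g^T H^(-1) g = 12.1945


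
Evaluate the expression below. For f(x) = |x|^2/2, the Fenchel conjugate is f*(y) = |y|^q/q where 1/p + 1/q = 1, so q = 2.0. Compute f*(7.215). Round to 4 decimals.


The conjugate exponent q satisfies 1/p + 1/q = 1.
p = 2, so q = 2/(2 - 1) = 2.0
|y|^q = 7.215^2.0 = 52.0562
f*(7.215) = 52.0562 / 2.0 = 26.0281


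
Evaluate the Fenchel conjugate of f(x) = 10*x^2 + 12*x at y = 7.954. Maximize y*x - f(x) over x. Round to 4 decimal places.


f*(y) = sup_x {y*x - a*x^2 - b*x} = sup_x {(y-b)*x - a*x^2}
FOC: (y - b) - 2a*x = 0 => x* = (y - b)/(2a)
x* = (7.954 - 12)/(2*10) = -0.2023
f*(7.954) = (y-b)^2/(4a) = (7.954 - 12)^2/(4*10)
= 16.3701/40 = 0.4093


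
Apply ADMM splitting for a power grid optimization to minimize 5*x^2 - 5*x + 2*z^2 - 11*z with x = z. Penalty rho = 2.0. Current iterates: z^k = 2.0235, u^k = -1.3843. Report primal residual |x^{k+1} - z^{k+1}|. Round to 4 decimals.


ADMM iteration with rho = 2.0, z^k = 2.0235, u^k = -1.3843
Step 1: x-update.
Minimize 5*x^2 - 5*x + (2.0/2)*(x - 2.0235 - 1.3843)^2
FOC: (2*5 + 2.0)*x = 5 + 2.0*(2.0235 + 1.3843)
x^{k+1} = 0.9846
Step 2: z-update.
Minimize 2*z^2 - 11*z + (2.0/2)*(0.9846 - z - 1.3843)^2
FOC: (2*2 + 2.0)*z = 11 + 2.0*(0.9846 - 1.3843)
z^{k+1} = 1.7001
Step 3: u-update.
u^{k+1} = -1.3843 + 0.9846 - 1.7001 = -2.0998
Step 4: Primal residual = |0.9846 - 1.7001| = 0.7155


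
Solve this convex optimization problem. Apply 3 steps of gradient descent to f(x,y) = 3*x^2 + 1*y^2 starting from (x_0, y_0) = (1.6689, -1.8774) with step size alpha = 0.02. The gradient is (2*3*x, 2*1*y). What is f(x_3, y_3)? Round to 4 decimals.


Gradient descent on f(x,y) = 3*x^2 + 1*y^2.
Starting point: (1.6689, -1.8774), alpha = 0.02
Step 1: grad_x = 2*3*1.6689 = 10.0134, grad_y = 2*1*-1.8774 = -3.7548
  x_1 = 1.6689 - 0.02*10.0134 = 1.4686
  y_1 = -1.8774 - 0.02*-3.7548 = -1.8023
Step 2: grad_x = 2*3*1.4686 = 8.8118, grad_y = 2*1*-1.8023 = -3.6046
  x_2 = 1.4686 - 0.02*8.8118 = 1.2924
  y_2 = -1.8023 - 0.02*-3.6046 = -1.7302
Step 3: grad_x = 2*3*1.2924 = 7.7544, grad_y = 2*1*-1.7302 = -3.4604
  x_3 = 1.2924 - 0.02*7.7544 = 1.1373
  y_3 = -1.7302 - 0.02*-3.4604 = -1.661
f(1.1373, -1.661) = 3*1.1373^2 + 1*(-1.661)^2 = 6.6393


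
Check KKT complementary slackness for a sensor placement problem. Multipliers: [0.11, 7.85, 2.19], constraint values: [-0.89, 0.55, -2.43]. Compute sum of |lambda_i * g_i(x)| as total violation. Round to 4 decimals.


KKT complementary slackness check:
lambda_1 * g_1 = 0.11 * -0.89 = -0.0979
lambda_2 * g_2 = 7.85 * 0.55 = 4.3175
lambda_3 * g_3 = 2.19 * -2.43 = -5.3217
Total violation = 0.0979 + 4.3175 + 5.3217 = 9.7371


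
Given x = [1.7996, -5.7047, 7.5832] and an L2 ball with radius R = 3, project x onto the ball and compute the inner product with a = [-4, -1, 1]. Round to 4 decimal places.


Step 1: Compute ||x|| (intermediates to 6 decimals).
||x|| = sqrt(1.7996^2 + (-5.7047)^2 + 7.5832^2) = 9.658524
Step 2: Project.
Since ||x|| > R, scale = R/||x|| = 3/9.658524 = 0.310606, proj(x) = scale * x
proj(x) = [0.558967, -1.771914, 2.355387]
Step 3: Dot product.
a^T * proj(x) = -4*0.558967 - 1*(-1.771914) + 1*2.355387 = 1.8914


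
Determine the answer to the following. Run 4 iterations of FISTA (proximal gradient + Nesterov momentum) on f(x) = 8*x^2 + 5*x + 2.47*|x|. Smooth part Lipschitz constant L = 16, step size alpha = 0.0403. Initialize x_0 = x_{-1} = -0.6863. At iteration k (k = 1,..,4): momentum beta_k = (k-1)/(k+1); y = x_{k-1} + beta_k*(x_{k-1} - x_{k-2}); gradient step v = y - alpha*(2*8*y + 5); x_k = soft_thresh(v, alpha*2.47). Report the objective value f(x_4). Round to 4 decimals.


FISTA on f(x) = 8*x^2 + 5*x + 2.47*|x|
L = 16, alpha = 0.0403
Iteration 1: beta = 0.0, y = -0.6863 + 0.0*(-0.6863 + 0.6863) = -0.6863
  grad(y) = -5.9808, v = y - alpha*grad = -0.4453
  prox(v) = soft_thresh(-0.4453, 0.0995) = -0.3457
Iteration 2: beta = 0.3333, y = -0.3457 + 0.3333*(-0.3457 + 0.6863) = -0.2322
  grad(y) = 1.2846, v = y - alpha*grad = -0.284
  prox(v) = soft_thresh(-0.284, 0.0995) = -0.1844
Iteration 3: beta = 0.5, y = -0.1844 + 0.5*(-0.1844 + 0.3457) = -0.1038
  grad(y) = 3.3393, v = y - alpha*grad = -0.2384
  prox(v) = soft_thresh(-0.2384, 0.0995) = -0.1388
Iteration 4: beta = 0.6, y = -0.1388 + 0.6*(-0.1388 + 0.1844) = -0.1115
  grad(y) = 3.2167, v = y - alpha*grad = -0.2411
  prox(v) = soft_thresh(-0.2411, 0.0995) = -0.1415
f(x_4) = 8*(-0.1415)^2 + 5*(-0.1415) + 2.47*|-0.1415| = -0.1978


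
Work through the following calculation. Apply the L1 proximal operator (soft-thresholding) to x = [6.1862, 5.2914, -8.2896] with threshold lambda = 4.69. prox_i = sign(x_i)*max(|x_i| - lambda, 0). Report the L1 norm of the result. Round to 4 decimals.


Soft-thresholding with lambda = 4.69:
prox(6.1862) = sign(6.1862)*max(|6.1862| - 4.69, 0) = 1.4962
prox(5.2914) = sign(5.2914)*max(|5.2914| - 4.69, 0) = 0.6014
prox(-8.2896) = sign(-8.2896)*max(|-8.2896| - 4.69, 0) = -3.5996
prox(x) = [1.4962, 0.6014, -3.5996]
||prox(x)||_1 = 1.4962 + 0.6014 + 3.5996 = 5.6972


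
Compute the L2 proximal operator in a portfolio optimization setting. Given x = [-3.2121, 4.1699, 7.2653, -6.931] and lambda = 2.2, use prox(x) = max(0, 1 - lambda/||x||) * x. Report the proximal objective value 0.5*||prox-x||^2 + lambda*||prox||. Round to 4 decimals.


Step 1: Compute ||x||.
||x|| = 11.3371
Step 2: Compute scaling factor.
scale = max(0, 1 - 2.2/11.3371) = 0.8059
Step 3: prox(x) = [-2.5888, 3.3607, 5.8554, -5.586]
||prox(x)|| = 9.1371
Step 4: Proximal objective.
0.5*||prox-x||^2 = 2.42
lambda*||prox|| = 20.1016
Total = 22.5215


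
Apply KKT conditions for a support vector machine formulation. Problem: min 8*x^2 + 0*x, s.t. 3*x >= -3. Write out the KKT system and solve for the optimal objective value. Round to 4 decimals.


Step 1: Try lambda = 0 (constraint inactive).
Stationarity: 2*8*x + 0 = 0
x* = 0/(2*8) = 0.0
Check constraint: 3*0.0 = 0.0 >= -3 -- satisfied.
Step 2: Compute optimal value.
f(x*) = 8*0.0^2 + 0*0.0 = 0.0


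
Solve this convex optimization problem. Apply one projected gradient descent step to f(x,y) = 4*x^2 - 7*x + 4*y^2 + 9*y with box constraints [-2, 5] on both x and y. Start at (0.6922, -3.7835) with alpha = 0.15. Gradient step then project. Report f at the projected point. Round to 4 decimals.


Step 1: Compute gradient at (0.6922, -3.7835).
grad_x = 2*4*0.6922 - 7 = -1.4624
grad_y = 2*4*-3.7835 + 9 = -21.268
Step 2: Gradient step.
x_raw = 0.6922 - 0.15*-1.4624 = 0.9116
y_raw = -3.7835 - 0.15*-21.268 = -0.5933
Step 3: Project onto [-2, 5].
x_proj = clip(0.9116) = 0.9116
y_proj = clip(-0.5933) = -0.5933
Step 4: Evaluate f.
f(0.9116, -0.5933) = -6.9888


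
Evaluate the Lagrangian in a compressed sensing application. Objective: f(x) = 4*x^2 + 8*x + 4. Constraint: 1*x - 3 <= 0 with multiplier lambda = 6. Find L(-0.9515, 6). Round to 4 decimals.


Step 1: Evaluate f(x).
f(-0.9515) = 4*(-0.9515)^2 + 8*(-0.9515) + 4 = 0.0094
Step 2: Evaluate g(x).
g(-0.9515) = 1*-0.9515 - 3 = -3.9515
Step 3: Compute Lagrangian.
L = 0.0094 + 6*-3.9515 = -23.6996


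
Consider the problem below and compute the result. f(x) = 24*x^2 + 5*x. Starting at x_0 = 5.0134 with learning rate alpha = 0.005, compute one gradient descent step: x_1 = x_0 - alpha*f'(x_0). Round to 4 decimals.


We compute the gradient at x_0 and apply the update.
f'(x) = 48*x + 5
f'(5.0134) = 48*5.0134 + 5 = 245.6432
x_1 = 5.0134 - 0.005*245.6432 = 3.7852


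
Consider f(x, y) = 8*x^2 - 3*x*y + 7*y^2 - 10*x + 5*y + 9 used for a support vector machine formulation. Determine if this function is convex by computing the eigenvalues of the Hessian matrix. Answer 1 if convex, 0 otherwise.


The Hessian of f(x,y) = 8*x^2 - 3*x*y + 7*y^2 - 10*x + 5*y + 9 is:
H = [[16, -3], [-3, 14]]
Trace = 16 + 14 = 30
Determinant = 16*14 - (-3)^2 = 215
Discriminant = (30)^2 - 4*215 = 40.0
Eigenvalues: lambda_1 = 11.8377, lambda_2 = 18.1623
The function is convex.

1


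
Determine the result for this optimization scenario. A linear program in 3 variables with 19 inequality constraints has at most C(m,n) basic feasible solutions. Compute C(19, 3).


Each vertex corresponds to some choice of n active constraints out of m, so the number of vertices is at most C(m, n) = m! / (n!(m-n)!).
m = 19, n = 3
Numerator: 19 * 18 * 17
Denominator: 3! = 6
C(19, 3) = 969


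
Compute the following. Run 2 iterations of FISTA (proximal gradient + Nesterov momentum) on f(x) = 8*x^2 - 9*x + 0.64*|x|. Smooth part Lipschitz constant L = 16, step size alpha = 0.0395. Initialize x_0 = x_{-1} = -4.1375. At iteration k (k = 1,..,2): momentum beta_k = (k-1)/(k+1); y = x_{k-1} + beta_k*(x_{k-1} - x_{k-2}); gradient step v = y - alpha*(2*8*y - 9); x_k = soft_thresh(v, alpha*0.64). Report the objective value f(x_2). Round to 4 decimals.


FISTA on f(x) = 8*x^2 - 9*x + 0.64*|x|
L = 16, alpha = 0.0395
Iteration 1: beta = 0.0, y = -4.1375 + 0.0*(-4.1375 + 4.1375) = -4.1375
  grad(y) = -75.2, v = y - alpha*grad = -1.1671
  prox(v) = soft_thresh(-1.1671, 0.0253) = -1.1418
Iteration 2: beta = 0.3333, y = -1.1418 + 0.3333*(-1.1418 + 4.1375) = -0.1433
  grad(y) = -11.2922, v = y - alpha*grad = 0.3028
  prox(v) = soft_thresh(0.3028, 0.0253) = 0.2775
f(x_2) = 8*0.2775^2 - 9*0.2775 + 0.64*|0.2775| = -1.7039


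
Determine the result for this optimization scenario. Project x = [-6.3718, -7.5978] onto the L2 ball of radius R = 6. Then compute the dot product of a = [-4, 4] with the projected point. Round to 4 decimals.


Step 1: Compute ||x|| (intermediates to 6 decimals).
||x|| = sqrt((-6.3718)^2 + (-7.5978)^2) = 9.915967
Step 2: Project.
Since ||x|| > R, scale = R/||x|| = 6/9.915967 = 0.605085, proj(x) = scale * x
proj(x) = [-3.855481, -4.597315]
Step 3: Dot product.
a^T * proj(x) = -4*(-3.855481) + 4*(-4.597315) = -2.9673


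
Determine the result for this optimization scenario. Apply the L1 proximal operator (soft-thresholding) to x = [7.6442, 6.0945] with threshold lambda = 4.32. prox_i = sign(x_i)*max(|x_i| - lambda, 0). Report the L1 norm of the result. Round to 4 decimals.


Soft-thresholding with lambda = 4.32:
prox(7.6442) = sign(7.6442)*max(|7.6442| - 4.32, 0) = 3.3242
prox(6.0945) = sign(6.0945)*max(|6.0945| - 4.32, 0) = 1.7745
prox(x) = [3.3242, 1.7745]
||prox(x)||_1 = 3.3242 + 1.7745 = 5.0987


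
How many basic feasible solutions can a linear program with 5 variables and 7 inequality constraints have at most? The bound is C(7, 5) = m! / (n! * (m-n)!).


Each vertex corresponds to some choice of n active constraints out of m, so the number of vertices is at most C(m, n) = m! / (n!(m-n)!).
m = 7, n = 5
Numerator: 7 * 6 * 5 * 4 * 3
Denominator: 5! = 120
C(7, 5) = 21


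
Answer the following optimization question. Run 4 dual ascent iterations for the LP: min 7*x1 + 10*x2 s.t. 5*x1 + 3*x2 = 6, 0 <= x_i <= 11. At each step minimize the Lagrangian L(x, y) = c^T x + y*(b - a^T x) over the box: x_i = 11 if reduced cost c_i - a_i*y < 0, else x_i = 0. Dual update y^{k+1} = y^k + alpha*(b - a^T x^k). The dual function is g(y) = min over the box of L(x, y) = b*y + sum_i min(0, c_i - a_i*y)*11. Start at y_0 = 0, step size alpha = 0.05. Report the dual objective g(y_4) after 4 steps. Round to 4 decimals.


Dual ascent for LP: min 7*x1 + 10*x2, 5*x1 + 3*x2 = 6, 0 <= x_i <= 11
Step 1: y^k = 0.0, reduced costs: (7.0, 10.0)
  x^k = (0.0, 0.0), subgradient = b - a^T x = 6.0
  y^{k+1} = 0.0 + 0.05*6.0 = 0.3
Step 2: y^k = 0.3, reduced costs: (5.5, 9.1)
  x^k = (0.0, 0.0), subgradient = b - a^T x = 6.0
  y^{k+1} = 0.3 + 0.05*6.0 = 0.6
Step 3: y^k = 0.6, reduced costs: (4.0, 8.2)
  x^k = (0.0, 0.0), subgradient = b - a^T x = 6.0
  y^{k+1} = 0.6 + 0.05*6.0 = 0.9
Step 4: y^k = 0.9, reduced costs: (2.5, 7.3)
  x^k = (0.0, 0.0), subgradient = b - a^T x = 6.0
  y^{k+1} = 0.9 + 0.05*6.0 = 1.2
Dual objective at y_4 = 1.2: reduced costs (1.0, 6.4), box minimizer x = (0.0, 0.0)
g(y_4) = b*y + (c1 - a1*y)*x1 + (c2 - a2*y)*x2 = 6*1.2 + 1.0*0.0 + 6.4*0.0 = 7.2 + 0.0 + 0.0 = 7.2


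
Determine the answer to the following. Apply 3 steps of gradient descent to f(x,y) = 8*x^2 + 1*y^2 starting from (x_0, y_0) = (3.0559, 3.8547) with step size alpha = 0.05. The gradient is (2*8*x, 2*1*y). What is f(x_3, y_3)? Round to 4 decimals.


Gradient descent on f(x,y) = 8*x^2 + 1*y^2.
Starting point: (3.0559, 3.8547), alpha = 0.05
Step 1: grad_x = 2*8*3.0559 = 48.8944, grad_y = 2*1*3.8547 = 7.7094
  x_1 = 3.0559 - 0.05*48.8944 = 0.6112
  y_1 = 3.8547 - 0.05*7.7094 = 3.4692
Step 2: grad_x = 2*8*0.6112 = 9.7789, grad_y = 2*1*3.4692 = 6.9385
  x_2 = 0.6112 - 0.05*9.7789 = 0.1222
  y_2 = 3.4692 - 0.05*6.9385 = 3.1223
Step 3: grad_x = 2*8*0.1222 = 1.9558, grad_y = 2*1*3.1223 = 6.2446
  x_3 = 0.1222 - 0.05*1.9558 = 0.0244
  y_3 = 3.1223 - 0.05*6.2446 = 2.8101
f(0.0244, 2.8101) = 8*0.0244^2 + 1*2.8101^2 = 7.9013


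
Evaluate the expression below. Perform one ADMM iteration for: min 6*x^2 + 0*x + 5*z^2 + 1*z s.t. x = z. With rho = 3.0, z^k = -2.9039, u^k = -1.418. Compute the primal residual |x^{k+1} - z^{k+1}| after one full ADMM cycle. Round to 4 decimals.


ADMM iteration with rho = 3.0, z^k = -2.9039, u^k = -1.418
Step 1: x-update.
Minimize 6*x^2 + 0*x + (3.0/2)*(x + 2.9039 - 1.418)^2
FOC: (2*6 + 3.0)*x = 0 + 3.0*(-2.9039 + 1.418)
x^{k+1} = -0.2972
Step 2: z-update.
Minimize 5*z^2 + 1*z + (3.0/2)*(-0.2972 - z - 1.418)^2
FOC: (2*5 + 3.0)*z = -1 + 3.0*(-0.2972 - 1.418)
z^{k+1} = -0.4727
Step 3: u-update.
u^{k+1} = -1.418 - 0.2972 + 0.4727 = -1.2424
Step 4: Primal residual = |-0.2972 + 0.4727| = 0.1756


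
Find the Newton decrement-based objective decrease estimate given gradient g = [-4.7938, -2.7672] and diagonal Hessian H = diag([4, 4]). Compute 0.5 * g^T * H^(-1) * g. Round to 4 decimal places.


Step 1: H is diagonal, so H^(-1) * g = [-1.1985, -0.6918].
Step 2: g^T H^(-1) g = sum_i g_i^2 / H_ii
  = (-4.7938)^2/4 + (-2.7672)^2/4
  = 5.7451 + 1.9143 = 7.6595
Step 3: Objective decrease = 0.5 * g^T H^(-1) g = 3.8297


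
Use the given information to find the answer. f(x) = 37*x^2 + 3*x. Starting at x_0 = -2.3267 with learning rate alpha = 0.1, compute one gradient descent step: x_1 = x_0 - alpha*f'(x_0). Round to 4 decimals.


We compute the gradient at x_0 and apply the update.
f'(x) = 74*x + 3
f'(-2.3267) = 74*-2.3267 + 3 = -169.1758
x_1 = -2.3267 - 0.1*-169.1758 = 14.5909


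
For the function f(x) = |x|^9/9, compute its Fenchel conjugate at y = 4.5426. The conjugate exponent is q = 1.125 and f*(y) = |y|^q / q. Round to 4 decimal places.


The conjugate exponent q satisfies 1/p + 1/q = 1.
p = 9, so q = 9/(9 - 1) = 1.125
|y|^q = 4.5426^1.125 = 5.4887
f*(4.5426) = 5.4887 / 1.125 = 4.8788


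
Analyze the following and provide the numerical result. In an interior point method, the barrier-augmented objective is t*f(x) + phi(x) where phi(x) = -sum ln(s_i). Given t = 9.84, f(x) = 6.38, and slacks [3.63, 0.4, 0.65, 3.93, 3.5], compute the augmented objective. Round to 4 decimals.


Step 1: Compute log-barrier.
ln values: [1.2892, -0.9163, -0.4308, 1.3686, 1.2528]
phi = -(1.2892 - 0.9163 - 0.4308 + 1.3686 + 1.2528) = -2.5636
Step 2: Compute augmented objective.
t*f(x) = 9.84*6.38 = 62.7792
Total = 62.7792 - 2.5636 = 60.2156


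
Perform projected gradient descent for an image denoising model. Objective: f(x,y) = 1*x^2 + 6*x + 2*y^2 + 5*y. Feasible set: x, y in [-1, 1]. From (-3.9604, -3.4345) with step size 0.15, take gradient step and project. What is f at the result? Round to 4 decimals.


Step 1: Compute gradient at (-3.9604, -3.4345).
grad_x = 2*1*-3.9604 + 6 = -1.9208
grad_y = 2*2*-3.4345 + 5 = -8.738
Step 2: Gradient step.
x_raw = -3.9604 - 0.15*-1.9208 = -3.6723
y_raw = -3.4345 - 0.15*-8.738 = -2.1238
Step 3: Project onto [-1, 1].
x_proj = clip(-3.6723) = -1.0
y_proj = clip(-2.1238) = -1.0
Step 4: Evaluate f.
f(-1.0, -1.0) = -8.0


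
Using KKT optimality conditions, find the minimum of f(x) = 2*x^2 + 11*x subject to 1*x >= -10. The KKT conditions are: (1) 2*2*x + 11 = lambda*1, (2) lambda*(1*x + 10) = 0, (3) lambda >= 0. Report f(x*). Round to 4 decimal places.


Step 1: Try lambda = 0 (constraint inactive).
Stationarity: 2*2*x + 11 = 0
x* = -11/(2*2) = -2.75
Check constraint: 1*-2.75 = -2.75 >= -10 -- satisfied.
Step 2: Compute optimal value.
f(x*) = 2*(-2.75)^2 + 11*(-2.75) = -15.125


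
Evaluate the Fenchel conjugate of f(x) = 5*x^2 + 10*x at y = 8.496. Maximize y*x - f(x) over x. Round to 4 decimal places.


f*(y) = sup_x {y*x - a*x^2 - b*x} = sup_x {(y-b)*x - a*x^2}
FOC: (y - b) - 2a*x = 0 => x* = (y - b)/(2a)
x* = (8.496 - 10)/(2*5) = -0.1504
f*(8.496) = (y-b)^2/(4a) = (8.496 - 10)^2/(4*5)
= 2.262/20 = 0.1131


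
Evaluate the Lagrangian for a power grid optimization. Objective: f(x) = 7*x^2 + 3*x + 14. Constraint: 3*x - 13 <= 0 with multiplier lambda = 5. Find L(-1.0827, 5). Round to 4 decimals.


Step 1: Evaluate f(x).
f(-1.0827) = 7*(-1.0827)^2 + 3*(-1.0827) + 14 = 18.9576
Step 2: Evaluate g(x).
g(-1.0827) = 3*-1.0827 - 13 = -16.2481
Step 3: Compute Lagrangian.
L = 18.9576 + 5*-16.2481 = -62.2829


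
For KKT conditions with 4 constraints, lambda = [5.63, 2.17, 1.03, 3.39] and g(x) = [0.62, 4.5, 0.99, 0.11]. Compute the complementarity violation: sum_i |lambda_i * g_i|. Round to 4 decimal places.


KKT complementary slackness check:
lambda_1 * g_1 = 5.63 * 0.62 = 3.4906
lambda_2 * g_2 = 2.17 * 4.5 = 9.765
lambda_3 * g_3 = 1.03 * 0.99 = 1.0197
lambda_4 * g_4 = 3.39 * 0.11 = 0.3729
Total violation = 3.4906 + 9.765 + 1.0197 + 0.3729 = 14.6482


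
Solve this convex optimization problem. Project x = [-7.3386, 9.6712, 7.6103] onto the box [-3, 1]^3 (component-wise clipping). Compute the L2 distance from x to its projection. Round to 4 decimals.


Project each component onto [-3, 1].
clip(-7.3386) = -3.0, clip(9.6712) = 1.0, clip(7.6103) = 1.0
Projection = [-3.0, 1.0, 1.0]
Squared diffs: [18.8234, 75.1897, 43.6961]
Distance = sqrt(137.7092) = 11.735


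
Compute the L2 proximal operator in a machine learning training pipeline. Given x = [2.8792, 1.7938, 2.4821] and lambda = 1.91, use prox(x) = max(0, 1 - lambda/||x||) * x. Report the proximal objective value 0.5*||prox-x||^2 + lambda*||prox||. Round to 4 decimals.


Step 1: Compute ||x||.
||x|| = 4.2034
Step 2: Compute scaling factor.
scale = max(0, 1 - 1.91/4.2034) = 0.5456
Step 3: prox(x) = [1.5709, 0.9787, 1.3542]
||prox(x)|| = 2.2934
Step 4: Proximal objective.
0.5*||prox-x||^2 = 1.8241
lambda*||prox|| = 4.3804
Total = 6.2044


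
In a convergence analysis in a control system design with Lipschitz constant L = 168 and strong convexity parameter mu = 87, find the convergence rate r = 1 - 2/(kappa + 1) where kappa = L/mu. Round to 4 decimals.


Step 1: Compute the condition number.
kappa = L/mu = 168/87 = 1.931
Step 2: Compute the convergence rate.
r = 1 - 2/(kappa + 1) = 1 - 2*mu/(L + mu) = (L - mu)/(L + mu) = 81/255 = 0.3176


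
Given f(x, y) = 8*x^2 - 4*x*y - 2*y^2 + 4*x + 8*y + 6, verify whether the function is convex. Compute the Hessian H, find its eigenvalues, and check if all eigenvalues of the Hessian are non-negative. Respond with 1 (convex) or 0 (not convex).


The Hessian of f(x,y) = 8*x^2 - 4*x*y - 2*y^2 + 4*x + 8*y + 6 is:
H = [[16, -4], [-4, -4]]
Trace = 16 - 4 = 12
Determinant = 16*-4 - (-4)^2 = -80
Discriminant = (12)^2 - 4*-80 = 464.0
Eigenvalues: lambda_1 = -4.7703, lambda_2 = 16.7703
The function is not convex.

0


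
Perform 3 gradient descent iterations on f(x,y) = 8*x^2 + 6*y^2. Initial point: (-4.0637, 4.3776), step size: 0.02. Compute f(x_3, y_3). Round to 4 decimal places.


Gradient descent on f(x,y) = 8*x^2 + 6*y^2.
Starting point: (-4.0637, 4.3776), alpha = 0.02
Step 1: grad_x = 2*8*-4.0637 = -65.0192, grad_y = 2*6*4.3776 = 52.5312
  x_1 = -4.0637 - 0.02*-65.0192 = -2.7633
  y_1 = 4.3776 - 0.02*52.5312 = 3.327
Step 2: grad_x = 2*8*-2.7633 = -44.2131, grad_y = 2*6*3.327 = 39.9237
  x_2 = -2.7633 - 0.02*-44.2131 = -1.8791
  y_2 = 3.327 - 0.02*39.9237 = 2.5285
Step 3: grad_x = 2*8*-1.8791 = -30.0649, grad_y = 2*6*2.5285 = 30.342
  x_3 = -1.8791 - 0.02*-30.0649 = -1.2778
  y_3 = 2.5285 - 0.02*30.342 = 1.9217
f(-1.2778, 1.9217) = 8*(-1.2778)^2 + 6*1.9217^2 = 35.218


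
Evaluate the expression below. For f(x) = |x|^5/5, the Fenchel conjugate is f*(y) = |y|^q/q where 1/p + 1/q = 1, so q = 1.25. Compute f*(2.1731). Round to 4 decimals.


The conjugate exponent q satisfies 1/p + 1/q = 1.
p = 5, so q = 5/(5 - 1) = 1.25
|y|^q = 2.1731^1.25 = 2.6385
f*(2.1731) = 2.6385 / 1.25 = 2.1108


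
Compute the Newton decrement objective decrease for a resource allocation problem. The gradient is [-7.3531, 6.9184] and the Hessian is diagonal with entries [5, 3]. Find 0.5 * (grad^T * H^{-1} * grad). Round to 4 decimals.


Step 1: H is diagonal, so H^(-1) * g = [-1.4706, 2.3061].
Step 2: g^T H^(-1) g = sum_i g_i^2 / H_ii
  = (-7.3531)^2/5 + (6.9184)^2/3
  = 10.8136 + 15.9548 = 26.7684
Step 3: Objective decrease = 0.5 * g^T H^(-1) g = 13.3842


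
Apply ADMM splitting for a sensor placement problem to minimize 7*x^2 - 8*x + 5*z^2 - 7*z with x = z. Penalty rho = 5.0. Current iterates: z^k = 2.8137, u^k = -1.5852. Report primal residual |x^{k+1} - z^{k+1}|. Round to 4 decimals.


ADMM iteration with rho = 5.0, z^k = 2.8137, u^k = -1.5852
Step 1: x-update.
Minimize 7*x^2 - 8*x + (5.0/2)*(x - 2.8137 - 1.5852)^2
FOC: (2*7 + 5.0)*x = 8 + 5.0*(2.8137 + 1.5852)
x^{k+1} = 1.5787
Step 2: z-update.
Minimize 5*z^2 - 7*z + (5.0/2)*(1.5787 - z - 1.5852)^2
FOC: (2*5 + 5.0)*z = 7 + 5.0*(1.5787 - 1.5852)
z^{k+1} = 0.4645
Step 3: u-update.
u^{k+1} = -1.5852 + 1.5787 - 0.4645 = -0.471
Step 4: Primal residual = |1.5787 - 0.4645| = 1.1142


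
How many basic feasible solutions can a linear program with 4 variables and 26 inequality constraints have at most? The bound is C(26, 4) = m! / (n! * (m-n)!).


Each vertex corresponds to some choice of n active constraints out of m, so the number of vertices is at most C(m, n) = m! / (n!(m-n)!).
m = 26, n = 4
Numerator: 26 * 25 * 24 * 23
Denominator: 4! = 24
C(26, 4) = 14950


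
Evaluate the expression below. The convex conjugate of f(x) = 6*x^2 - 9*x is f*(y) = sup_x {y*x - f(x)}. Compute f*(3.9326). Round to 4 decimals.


f*(y) = sup_x {y*x - a*x^2 - b*x} = sup_x {(y-b)*x - a*x^2}
FOC: (y - b) - 2a*x = 0 => x* = (y - b)/(2a)
x* = (3.9326 + 9)/(2*6) = 1.0777
f*(3.9326) = (y-b)^2/(4a) = (3.9326 + 9)^2/(4*6)
= 167.2521/24 = 6.9688


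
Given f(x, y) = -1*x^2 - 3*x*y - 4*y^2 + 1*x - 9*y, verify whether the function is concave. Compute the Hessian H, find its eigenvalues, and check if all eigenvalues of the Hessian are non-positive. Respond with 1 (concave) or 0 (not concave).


The Hessian of f(x,y) = -1*x^2 - 3*x*y - 4*y^2 + 1*x - 9*y is:
H = [[-2, -3], [-3, -8]]
Trace = -2 - 8 = -10
Determinant = -2*-8 - (-3)^2 = 7
Discriminant = (-10)^2 - 4*7 = 72.0
Eigenvalues: lambda_1 = -9.2426, lambda_2 = -0.7574
The function is concave.

1


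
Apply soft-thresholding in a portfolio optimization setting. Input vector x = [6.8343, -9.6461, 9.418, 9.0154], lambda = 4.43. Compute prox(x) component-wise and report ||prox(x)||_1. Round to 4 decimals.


Soft-thresholding with lambda = 4.43:
prox(6.8343) = sign(6.8343)*max(|6.8343| - 4.43, 0) = 2.4043
prox(-9.6461) = sign(-9.6461)*max(|-9.6461| - 4.43, 0) = -5.2161
prox(9.418) = sign(9.418)*max(|9.418| - 4.43, 0) = 4.988
prox(9.0154) = sign(9.0154)*max(|9.0154| - 4.43, 0) = 4.5854
prox(x) = [2.4043, -5.2161, 4.988, 4.5854]
||prox(x)||_1 = 2.4043 + 5.2161 + 4.988 + 4.5854 = 17.1938
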